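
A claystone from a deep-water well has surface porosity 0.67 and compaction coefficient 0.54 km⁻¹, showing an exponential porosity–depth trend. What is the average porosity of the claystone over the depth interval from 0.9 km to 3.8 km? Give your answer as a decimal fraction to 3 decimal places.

0.208

⟨phi⟩ = (1/(d₂−d₁)) ∫ phi₀ e^(−βd) dd = phi₀·(e^(−β·d₁) − e^(−β·d₂)) / (β·(d₂−d₁))
e^(−0.54×0.9) = 0.6151; e^(−0.54×3.8) = 0.1285
⟨phi⟩ = 0.67 × (0.6151 − 0.1285) / (0.54 × 2.9) = 0.67 × 0.3107 = 0.2082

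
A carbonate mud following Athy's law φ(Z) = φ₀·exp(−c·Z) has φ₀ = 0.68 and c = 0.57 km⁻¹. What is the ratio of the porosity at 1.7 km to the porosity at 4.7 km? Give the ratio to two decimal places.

φ(Z₁)/φ(Z₂) = e^(−c·Z₁)/e^(−c·Z₂) = e^{c(Z₂−Z₁)}
= exp(0.57 × 3) = exp(1.71) = 5.5290

5.53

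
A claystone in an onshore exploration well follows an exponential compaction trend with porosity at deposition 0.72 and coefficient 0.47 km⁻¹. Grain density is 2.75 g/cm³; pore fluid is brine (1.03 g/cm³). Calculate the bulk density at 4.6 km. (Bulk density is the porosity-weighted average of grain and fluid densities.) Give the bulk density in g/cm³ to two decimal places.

2.61 g/cm³

Porosity at depth: n = 0.72·exp(−0.47×4.6) = 0.72×0.1151 = 0.0829
Bulk density: ρ_b = (1−n)ρ_g + n·ρ_f = 0.9171×2.75 + 0.0829×1.03
       = 2.522 + 0.085 = 2.607 g/cm³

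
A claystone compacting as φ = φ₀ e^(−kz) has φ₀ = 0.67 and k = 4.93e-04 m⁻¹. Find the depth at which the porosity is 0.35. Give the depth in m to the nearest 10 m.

Working in km (1 km = 1000 m; k in km⁻¹ = k in m⁻¹ × 1000):
Invert Athy's law: z = ln(φ₀/φ) / k
z = ln(0.67/0.35) / 0.493 = ln(1.914) / 0.493 = 0.6493 / 0.493 = 1.317 km

1320 m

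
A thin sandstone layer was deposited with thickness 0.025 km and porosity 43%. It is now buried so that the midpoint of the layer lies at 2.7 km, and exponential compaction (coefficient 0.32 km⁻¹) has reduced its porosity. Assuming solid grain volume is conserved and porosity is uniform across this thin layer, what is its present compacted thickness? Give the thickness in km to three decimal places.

Porosity at 2.7 km: phi = 0.43·exp(−0.32×2.7) = 0.1812
Solid-volume conservation: h(1−phi) = h₀(1−phi₀) ⇒ h = h₀·(1−phi₀)/(1−phi)
h = 0.025 × (1 − 0.43)/(1 − 0.1812) = 0.025 × 0.6962 = 0.0174 km

0.017 km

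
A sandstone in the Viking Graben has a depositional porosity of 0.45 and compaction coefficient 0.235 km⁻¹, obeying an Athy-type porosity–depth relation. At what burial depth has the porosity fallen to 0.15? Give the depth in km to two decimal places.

4.67 km

Invert Athy's law: Z = ln(phi₀/phi) / c
Z = ln(0.45/0.15) / 0.235 = ln(3) / 0.235 = 1.0986 / 0.235 = 4.675 km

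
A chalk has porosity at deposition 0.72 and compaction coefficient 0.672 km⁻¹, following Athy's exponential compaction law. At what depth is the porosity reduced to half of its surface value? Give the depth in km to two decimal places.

φ/φ₀ = 1/2 ⇒ exp(−c·Z) = 1/2 ⇒ Z = ln(2) / c
Z = 0.6931 / 0.672 = 1.031 km

1.03 km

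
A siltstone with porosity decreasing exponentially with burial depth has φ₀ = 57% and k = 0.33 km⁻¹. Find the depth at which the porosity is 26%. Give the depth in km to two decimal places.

Invert Athy's law: Z = ln(φ₀/φ) / k
Z = ln(0.57/0.26) / 0.33 = ln(2.192) / 0.33 = 0.7850 / 0.33 = 2.379 km

2.38 km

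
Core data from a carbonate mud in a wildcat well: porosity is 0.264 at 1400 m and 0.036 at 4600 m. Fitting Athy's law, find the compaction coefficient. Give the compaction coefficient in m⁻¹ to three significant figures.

0.000623 m⁻¹

Working in km (1 km = 1000 m; k in km⁻¹ = k in m⁻¹ × 1000):
Athy: φ(d) = φ₀ e^(−kd) ⇒ φ₁/φ₂ = e^{k(d₂−d₁)} ⇒ k = ln(φ₁/φ₂)/(d₂−d₁)
k = ln(0.264/0.036) / (4.6 − 1.4) = ln(7.333) / 3.2 = 1.9924 / 3.2 = 0.6226 km⁻¹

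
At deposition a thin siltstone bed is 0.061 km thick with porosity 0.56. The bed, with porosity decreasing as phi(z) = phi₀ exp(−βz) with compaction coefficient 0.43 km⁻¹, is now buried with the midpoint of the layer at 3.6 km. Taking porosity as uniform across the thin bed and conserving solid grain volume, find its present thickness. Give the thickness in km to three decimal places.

0.030 km

Porosity at 3.6 km: phi = 0.56·exp(−0.43×3.6) = 0.1191
Solid-volume conservation: h(1−phi) = h₀(1−phi₀) ⇒ h = h₀·(1−phi₀)/(1−phi)
h = 0.061 × (1 − 0.56)/(1 − 0.1191) = 0.061 × 0.4995 = 0.0305 km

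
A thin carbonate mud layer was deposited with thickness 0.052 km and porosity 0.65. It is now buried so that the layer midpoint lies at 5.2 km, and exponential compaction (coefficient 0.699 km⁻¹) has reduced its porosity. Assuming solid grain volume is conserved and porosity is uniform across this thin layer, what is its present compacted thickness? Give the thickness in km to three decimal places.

Porosity at 5.2 km: n = 0.65·exp(−0.699×5.2) = 0.0172
Solid-volume conservation: h(1−n) = h₀(1−n₀) ⇒ h = h₀·(1−n₀)/(1−n)
h = 0.052 × (1 − 0.65)/(1 − 0.0172) = 0.052 × 0.3561 = 0.0185 km

0.019 km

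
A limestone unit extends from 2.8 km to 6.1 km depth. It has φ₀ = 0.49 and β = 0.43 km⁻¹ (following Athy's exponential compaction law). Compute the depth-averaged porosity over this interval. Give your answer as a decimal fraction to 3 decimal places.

0.079

⟨φ⟩ = (1/(z₂−z₁)) ∫ φ₀ e^(−βz) dz = φ₀·(e^(−β·z₁) − e^(−β·z₂)) / (β·(z₂−z₁))
e^(−0.43×2.8) = 0.3000; e^(−0.43×6.1) = 0.0726
⟨φ⟩ = 0.49 × (0.3000 − 0.0726) / (0.43 × 3.3) = 0.49 × 0.1603 = 0.0785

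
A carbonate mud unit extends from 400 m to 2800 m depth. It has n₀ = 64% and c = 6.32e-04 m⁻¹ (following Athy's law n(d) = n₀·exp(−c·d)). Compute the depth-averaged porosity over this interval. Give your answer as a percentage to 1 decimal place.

Working in km (1 km = 1000 m; c in km⁻¹ = c in m⁻¹ × 1000):
⟨n⟩ = (1/(d₂−d₁)) ∫ n₀ e^(−cd) dd = n₀·(e^(−c·d₁) − e^(−c·d₂)) / (c·(d₂−d₁))
e^(−0.632×0.4) = 0.7766; e^(−0.632×2.8) = 0.1704
⟨n⟩ = 0.64 × (0.7766 − 0.1704) / (0.632 × 2.4) = 0.64 × 0.3997 = 0.2558

25.6%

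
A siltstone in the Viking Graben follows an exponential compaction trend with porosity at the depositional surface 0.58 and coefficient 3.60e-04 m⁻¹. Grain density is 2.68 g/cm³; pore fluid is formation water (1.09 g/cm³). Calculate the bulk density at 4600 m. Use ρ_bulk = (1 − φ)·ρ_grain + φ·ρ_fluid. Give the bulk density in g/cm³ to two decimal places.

2.50 g/cm³

Working in km (1 km = 1000 m; k in km⁻¹ = k in m⁻¹ × 1000):
Porosity at depth: phi = 0.58·exp(−0.36×4.6) = 0.58×0.1909 = 0.1107
Bulk density: ρ_b = (1−phi)ρ_g + phi·ρ_f = 0.8893×2.68 + 0.1107×1.09
       = 2.383 + 0.121 = 2.504 g/cm³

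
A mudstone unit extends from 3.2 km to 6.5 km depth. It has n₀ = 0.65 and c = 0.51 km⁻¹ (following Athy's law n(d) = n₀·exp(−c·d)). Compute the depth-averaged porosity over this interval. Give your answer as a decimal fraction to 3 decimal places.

⟨n⟩ = (1/(d₂−d₁)) ∫ n₀ e^(−cd) dd = n₀·(e^(−c·d₁) − e^(−c·d₂)) / (c·(d₂−d₁))
e^(−0.51×3.2) = 0.1955; e^(−0.51×6.5) = 0.0363
⟨n⟩ = 0.65 × (0.1955 − 0.0363) / (0.51 × 3.3) = 0.65 × 0.0946 = 0.0615

0.061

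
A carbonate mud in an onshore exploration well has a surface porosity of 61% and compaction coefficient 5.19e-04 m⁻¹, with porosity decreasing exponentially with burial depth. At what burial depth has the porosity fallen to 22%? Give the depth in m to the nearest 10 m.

Working in km (1 km = 1000 m; k in km⁻¹ = k in m⁻¹ × 1000):
Invert Athy's law: z = ln(φ₀/φ) / k
z = ln(0.61/0.22) / 0.519 = ln(2.773) / 0.519 = 1.0198 / 0.519 = 1.965 km

1960 m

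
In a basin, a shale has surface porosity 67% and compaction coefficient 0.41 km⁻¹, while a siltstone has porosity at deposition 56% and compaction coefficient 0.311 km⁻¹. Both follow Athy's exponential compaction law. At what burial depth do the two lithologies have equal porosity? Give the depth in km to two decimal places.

1.81 km

Set phi₀ₐ e^(−cₐz) = phi₀ᵦ e^(−cᵦz) ⇒ ln(phi₀ₐ/phi₀ᵦ) = (cₐ − cᵦ)·z
z = ln(0.67/0.56) / (0.41 − 0.311) = 0.1793 / 0.099 = 1.812 km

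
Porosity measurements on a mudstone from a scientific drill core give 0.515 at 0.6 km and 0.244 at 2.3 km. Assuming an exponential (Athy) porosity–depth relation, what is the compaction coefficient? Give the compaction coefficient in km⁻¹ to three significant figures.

0.439 km⁻¹

Athy: φ(z) = φ₀ e^(−βz) ⇒ φ₁/φ₂ = e^{β(z₂−z₁)} ⇒ β = ln(φ₁/φ₂)/(z₂−z₁)
β = ln(0.515/0.244) / (2.3 − 0.6) = ln(2.111) / 1.7 = 0.7470 / 1.7 = 0.4394 km⁻¹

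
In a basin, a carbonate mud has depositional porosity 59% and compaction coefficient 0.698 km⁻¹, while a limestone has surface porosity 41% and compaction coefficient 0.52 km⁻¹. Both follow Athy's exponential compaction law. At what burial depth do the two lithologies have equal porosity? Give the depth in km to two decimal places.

Set phi₀ₐ e^(−cₐz) = phi₀ᵦ e^(−cᵦz) ⇒ ln(phi₀ₐ/phi₀ᵦ) = (cₐ − cᵦ)·z
z = ln(0.59/0.41) / (0.698 − 0.52) = 0.3640 / 0.178 = 2.045 km

2.04 km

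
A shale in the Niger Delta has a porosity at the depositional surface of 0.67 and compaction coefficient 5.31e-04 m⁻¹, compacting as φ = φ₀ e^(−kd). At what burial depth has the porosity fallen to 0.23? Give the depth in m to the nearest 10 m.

2010 m

Working in km (1 km = 1000 m; k in km⁻¹ = k in m⁻¹ × 1000):
Invert Athy's law: d = ln(φ₀/φ) / k
d = ln(0.67/0.23) / 0.531 = ln(2.913) / 0.531 = 1.0692 / 0.531 = 2.014 km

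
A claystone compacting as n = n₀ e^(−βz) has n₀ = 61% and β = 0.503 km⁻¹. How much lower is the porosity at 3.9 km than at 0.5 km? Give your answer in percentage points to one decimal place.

38.9 percentage points

n(0.5) = 0.61·e^(−0.503×0.5) = 0.4744
n(3.9) = 0.61·e^(−0.503×3.9) = 0.0858
Δn = 0.4744 − 0.0858 = 0.3886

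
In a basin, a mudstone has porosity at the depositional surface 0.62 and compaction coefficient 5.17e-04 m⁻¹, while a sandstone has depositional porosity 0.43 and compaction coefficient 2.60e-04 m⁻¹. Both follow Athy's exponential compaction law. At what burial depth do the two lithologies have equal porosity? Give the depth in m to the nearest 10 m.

1420 m

Working in km (1 km = 1000 m; c in km⁻¹ = c in m⁻¹ × 1000):
Set φ₀ₐ e^(−cₐZ) = φ₀ᵦ e^(−cᵦZ) ⇒ ln(φ₀ₐ/φ₀ᵦ) = (cₐ − cᵦ)·Z
Z = ln(0.62/0.43) / (0.517 − 0.26) = 0.3659 / 0.257 = 1.424 km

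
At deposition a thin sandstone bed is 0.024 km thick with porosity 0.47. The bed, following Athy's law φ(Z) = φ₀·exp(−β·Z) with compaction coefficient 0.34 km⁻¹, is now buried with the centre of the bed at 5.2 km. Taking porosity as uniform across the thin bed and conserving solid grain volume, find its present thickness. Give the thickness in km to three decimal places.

0.014 km

Porosity at 5.2 km: φ = 0.47·exp(−0.34×5.2) = 0.0802
Solid-volume conservation: h(1−φ) = h₀(1−φ₀) ⇒ h = h₀·(1−φ₀)/(1−φ)
h = 0.024 × (1 − 0.47)/(1 − 0.0802) = 0.024 × 0.5762 = 0.0138 km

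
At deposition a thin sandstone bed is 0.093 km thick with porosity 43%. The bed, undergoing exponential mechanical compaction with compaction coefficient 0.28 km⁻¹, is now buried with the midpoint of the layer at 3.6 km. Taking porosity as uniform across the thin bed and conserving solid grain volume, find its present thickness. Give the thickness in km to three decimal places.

0.063 km

Porosity at 3.6 km: φ = 0.43·exp(−0.28×3.6) = 0.1569
Solid-volume conservation: h(1−φ) = h₀(1−φ₀) ⇒ h = h₀·(1−φ₀)/(1−φ)
h = 0.093 × (1 − 0.43)/(1 − 0.1569) = 0.093 × 0.6761 = 0.0629 km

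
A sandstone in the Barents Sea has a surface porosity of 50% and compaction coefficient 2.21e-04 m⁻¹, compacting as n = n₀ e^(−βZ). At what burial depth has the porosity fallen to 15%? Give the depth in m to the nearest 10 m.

Working in km (1 km = 1000 m; β in km⁻¹ = β in m⁻¹ × 1000):
Invert Athy's law: Z = ln(n₀/n) / β
Z = ln(0.5/0.15) / 0.221 = ln(3.333) / 0.221 = 1.2040 / 0.221 = 5.448 km

5450 m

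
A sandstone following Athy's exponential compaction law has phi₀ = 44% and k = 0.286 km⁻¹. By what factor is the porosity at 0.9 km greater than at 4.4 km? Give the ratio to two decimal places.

phi(z₁)/phi(z₂) = e^(−k·z₁)/e^(−k·z₂) = e^{k(z₂−z₁)}
= exp(0.286 × 3.5) = exp(1.001) = 2.7210

2.72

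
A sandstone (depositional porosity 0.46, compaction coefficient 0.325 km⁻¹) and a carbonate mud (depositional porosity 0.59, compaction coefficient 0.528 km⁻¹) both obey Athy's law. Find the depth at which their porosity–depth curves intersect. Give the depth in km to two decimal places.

Set φ₀ₐ e^(−cₐz) = φ₀ᵦ e^(−cᵦz) ⇒ ln(φ₀ₐ/φ₀ᵦ) = (cₐ − cᵦ)·z
z = ln(0.46/0.59) / (0.325 − 0.528) = -0.2489 / -0.203 = 1.226 km

1.23 km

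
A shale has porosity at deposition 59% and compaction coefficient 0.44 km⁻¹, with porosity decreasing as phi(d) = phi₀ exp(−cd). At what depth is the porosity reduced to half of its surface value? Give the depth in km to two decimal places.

1.58 km

phi/phi₀ = 1/2 ⇒ exp(−c·d) = 1/2 ⇒ d = ln(2) / c
d = 0.6931 / 0.44 = 1.575 km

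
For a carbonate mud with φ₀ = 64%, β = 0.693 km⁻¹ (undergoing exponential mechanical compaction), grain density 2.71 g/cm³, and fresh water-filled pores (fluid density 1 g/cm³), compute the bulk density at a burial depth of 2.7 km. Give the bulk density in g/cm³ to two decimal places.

Porosity at depth: φ = 0.64·exp(−0.693×2.7) = 0.64×0.1540 = 0.0985
Bulk density: ρ_b = (1−φ)ρ_g + φ·ρ_f = 0.9015×2.71 + 0.0985×1
       = 2.443 + 0.099 = 2.542 g/cm³

2.54 g/cm³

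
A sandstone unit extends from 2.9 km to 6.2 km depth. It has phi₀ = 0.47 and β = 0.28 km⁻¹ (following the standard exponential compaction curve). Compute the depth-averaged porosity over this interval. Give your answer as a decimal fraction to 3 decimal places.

⟨phi⟩ = (1/(z₂−z₁)) ∫ phi₀ e^(−βz) dz = phi₀·(e^(−β·z₁) − e^(−β·z₂)) / (β·(z₂−z₁))
e^(−0.28×2.9) = 0.4440; e^(−0.28×6.2) = 0.1762
⟨phi⟩ = 0.47 × (0.4440 − 0.1762) / (0.28 × 3.3) = 0.47 × 0.2898 = 0.1362

0.136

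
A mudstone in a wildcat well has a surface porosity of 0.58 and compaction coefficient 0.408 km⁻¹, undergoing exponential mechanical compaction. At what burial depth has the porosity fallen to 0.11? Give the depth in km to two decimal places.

Invert Athy's law: d = ln(n₀/n) / k
d = ln(0.58/0.11) / 0.408 = ln(5.273) / 0.408 = 1.6625 / 0.408 = 4.075 km

4.07 km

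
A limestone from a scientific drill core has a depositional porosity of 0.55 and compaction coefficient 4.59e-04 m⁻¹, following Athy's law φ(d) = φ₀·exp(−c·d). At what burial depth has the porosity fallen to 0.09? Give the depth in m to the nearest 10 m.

3940 m

Working in km (1 km = 1000 m; c in km⁻¹ = c in m⁻¹ × 1000):
Invert Athy's law: d = ln(φ₀/φ) / c
d = ln(0.55/0.09) / 0.459 = ln(6.111) / 0.459 = 1.8101 / 0.459 = 3.944 km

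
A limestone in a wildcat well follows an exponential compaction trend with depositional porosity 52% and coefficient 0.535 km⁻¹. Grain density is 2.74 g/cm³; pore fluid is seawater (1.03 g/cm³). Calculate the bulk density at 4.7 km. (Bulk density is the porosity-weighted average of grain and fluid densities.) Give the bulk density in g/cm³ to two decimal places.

Porosity at depth: φ = 0.52·exp(−0.535×4.7) = 0.52×0.0809 = 0.0421
Bulk density: ρ_b = (1−φ)ρ_g + φ·ρ_f = 0.9579×2.74 + 0.0421×1.03
       = 2.625 + 0.043 = 2.668 g/cm³

2.67 g/cm³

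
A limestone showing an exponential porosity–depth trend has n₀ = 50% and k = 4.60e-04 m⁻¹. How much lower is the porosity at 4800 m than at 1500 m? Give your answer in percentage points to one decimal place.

19.6 percentage points

Working in km (1 km = 1000 m; k in km⁻¹ = k in m⁻¹ × 1000):
n(1.5) = 0.5·e^(−0.46×1.5) = 0.2508
n(4.8) = 0.5·e^(−0.46×4.8) = 0.0550
Δn = 0.2508 − 0.0550 = 0.1958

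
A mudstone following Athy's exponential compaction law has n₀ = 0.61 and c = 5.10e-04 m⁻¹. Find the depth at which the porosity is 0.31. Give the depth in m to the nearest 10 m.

1330 m

Working in km (1 km = 1000 m; c in km⁻¹ = c in m⁻¹ × 1000):
Invert Athy's law: Z = ln(n₀/n) / c
Z = ln(0.61/0.31) / 0.51 = ln(1.968) / 0.51 = 0.6769 / 0.51 = 1.327 km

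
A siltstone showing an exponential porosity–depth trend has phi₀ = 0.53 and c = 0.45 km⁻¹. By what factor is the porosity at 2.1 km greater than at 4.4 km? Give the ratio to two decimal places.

phi(Z₁)/phi(Z₂) = e^(−c·Z₁)/e^(−c·Z₂) = e^{c(Z₂−Z₁)}
= exp(0.45 × 2.3) = exp(1.035) = 2.8151

2.82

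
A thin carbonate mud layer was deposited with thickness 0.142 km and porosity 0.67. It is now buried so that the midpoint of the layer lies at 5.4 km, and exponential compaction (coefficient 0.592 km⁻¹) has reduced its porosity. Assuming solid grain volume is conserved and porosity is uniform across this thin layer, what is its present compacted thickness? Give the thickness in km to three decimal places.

Porosity at 5.4 km: φ = 0.67·exp(−0.592×5.4) = 0.0274
Solid-volume conservation: h(1−φ) = h₀(1−φ₀) ⇒ h = h₀·(1−φ₀)/(1−φ)
h = 0.142 × (1 − 0.67)/(1 − 0.0274) = 0.142 × 0.3393 = 0.0482 km

0.048 km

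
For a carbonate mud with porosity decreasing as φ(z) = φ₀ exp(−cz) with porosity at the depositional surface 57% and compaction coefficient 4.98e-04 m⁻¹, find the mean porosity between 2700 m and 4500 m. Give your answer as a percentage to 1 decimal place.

Working in km (1 km = 1000 m; c in km⁻¹ = c in m⁻¹ × 1000):
⟨φ⟩ = (1/(z₂−z₁)) ∫ φ₀ e^(−cz) dz = φ₀·(e^(−c·z₁) − e^(−c·z₂)) / (c·(z₂−z₁))
e^(−0.498×2.7) = 0.2606; e^(−0.498×4.5) = 0.1064
⟨φ⟩ = 0.57 × (0.2606 − 0.1064) / (0.498 × 1.8) = 0.57 × 0.1721 = 0.0981

9.8%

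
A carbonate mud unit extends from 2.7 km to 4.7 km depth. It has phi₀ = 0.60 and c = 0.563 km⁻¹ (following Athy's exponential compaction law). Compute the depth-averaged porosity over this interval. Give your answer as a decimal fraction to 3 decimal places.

0.079

⟨phi⟩ = (1/(d₂−d₁)) ∫ phi₀ e^(−cd) dd = phi₀·(e^(−c·d₁) − e^(−c·d₂)) / (c·(d₂−d₁))
e^(−0.563×2.7) = 0.2187; e^(−0.563×4.7) = 0.0709
⟨phi⟩ = 0.6 × (0.2187 − 0.0709) / (0.563 × 2) = 0.6 × 0.1312 = 0.0787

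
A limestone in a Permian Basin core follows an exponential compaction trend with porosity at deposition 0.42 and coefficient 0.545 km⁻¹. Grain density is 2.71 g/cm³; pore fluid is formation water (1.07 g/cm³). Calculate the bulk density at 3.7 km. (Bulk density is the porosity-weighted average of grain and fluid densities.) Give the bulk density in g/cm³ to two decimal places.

Porosity at depth: phi = 0.42·exp(−0.545×3.7) = 0.42×0.1331 = 0.0559
Bulk density: ρ_b = (1−phi)ρ_g + phi·ρ_f = 0.9441×2.71 + 0.0559×1.07
       = 2.558 + 0.060 = 2.618 g/cm³

2.62 g/cm³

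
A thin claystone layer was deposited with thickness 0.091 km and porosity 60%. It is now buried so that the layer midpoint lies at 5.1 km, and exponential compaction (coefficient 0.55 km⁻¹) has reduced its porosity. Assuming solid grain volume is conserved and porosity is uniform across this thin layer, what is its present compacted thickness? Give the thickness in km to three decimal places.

0.038 km

Porosity at 5.1 km: phi = 0.6·exp(−0.55×5.1) = 0.0363
Solid-volume conservation: h(1−phi) = h₀(1−phi₀) ⇒ h = h₀·(1−phi₀)/(1−phi)
h = 0.091 × (1 − 0.6)/(1 − 0.0363) = 0.091 × 0.4151 = 0.0378 km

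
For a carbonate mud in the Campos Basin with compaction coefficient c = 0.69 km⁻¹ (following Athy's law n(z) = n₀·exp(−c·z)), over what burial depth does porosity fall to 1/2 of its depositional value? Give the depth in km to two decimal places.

1.00 km

n/n₀ = 1/2 ⇒ exp(−c·z) = 1/2 ⇒ z = ln(2) / c
z = 0.6931 / 0.69 = 1.005 km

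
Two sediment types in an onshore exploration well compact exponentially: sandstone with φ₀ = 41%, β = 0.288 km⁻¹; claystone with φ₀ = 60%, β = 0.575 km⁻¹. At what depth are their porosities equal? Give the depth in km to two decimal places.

Set φ₀ₐ e^(−βₐz) = φ₀ᵦ e^(−βᵦz) ⇒ ln(φ₀ₐ/φ₀ᵦ) = (βₐ − βᵦ)·z
z = ln(0.41/0.6) / (0.288 − 0.575) = -0.3808 / -0.287 = 1.327 km

1.33 km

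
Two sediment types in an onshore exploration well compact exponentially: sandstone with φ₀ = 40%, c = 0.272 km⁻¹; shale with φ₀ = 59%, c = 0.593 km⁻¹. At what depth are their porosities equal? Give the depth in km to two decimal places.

1.21 km

Set φ₀ₐ e^(−cₐZ) = φ₀ᵦ e^(−cᵦZ) ⇒ ln(φ₀ₐ/φ₀ᵦ) = (cₐ − cᵦ)·Z
Z = ln(0.4/0.59) / (0.272 − 0.593) = -0.3887 / -0.321 = 1.211 km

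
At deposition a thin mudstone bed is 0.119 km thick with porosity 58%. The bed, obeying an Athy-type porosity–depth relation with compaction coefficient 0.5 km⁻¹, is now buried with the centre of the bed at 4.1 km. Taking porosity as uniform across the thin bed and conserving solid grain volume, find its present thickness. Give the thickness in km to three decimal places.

Porosity at 4.1 km: n = 0.58·exp(−0.5×4.1) = 0.0747
Solid-volume conservation: h(1−n) = h₀(1−n₀) ⇒ h = h₀·(1−n₀)/(1−n)
h = 0.119 × (1 − 0.58)/(1 − 0.0747) = 0.119 × 0.4539 = 0.0540 km

0.054 km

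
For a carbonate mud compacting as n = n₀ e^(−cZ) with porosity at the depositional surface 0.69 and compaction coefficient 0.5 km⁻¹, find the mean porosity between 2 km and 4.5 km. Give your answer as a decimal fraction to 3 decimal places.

0.145

⟨n⟩ = (1/(Z₂−Z₁)) ∫ n₀ e^(−cZ) dZ = n₀·(e^(−c·Z₁) − e^(−c·Z₂)) / (c·(Z₂−Z₁))
e^(−0.5×2) = 0.3679; e^(−0.5×4.5) = 0.1054
⟨n⟩ = 0.69 × (0.3679 − 0.1054) / (0.5 × 2.5) = 0.69 × 0.2100 = 0.1449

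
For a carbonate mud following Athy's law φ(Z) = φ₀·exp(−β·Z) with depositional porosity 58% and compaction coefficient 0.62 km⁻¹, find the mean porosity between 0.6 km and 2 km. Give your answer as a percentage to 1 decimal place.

⟨φ⟩ = (1/(Z₂−Z₁)) ∫ φ₀ e^(−βZ) dZ = φ₀·(e^(−β·Z₁) − e^(−β·Z₂)) / (β·(Z₂−Z₁))
e^(−0.62×0.6) = 0.6894; e^(−0.62×2) = 0.2894
⟨φ⟩ = 0.58 × (0.6894 − 0.2894) / (0.62 × 1.4) = 0.58 × 0.4608 = 0.2673

26.7%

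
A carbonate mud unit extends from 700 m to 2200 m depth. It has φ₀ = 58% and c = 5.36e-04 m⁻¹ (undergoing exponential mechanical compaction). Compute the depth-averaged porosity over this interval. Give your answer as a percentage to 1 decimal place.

27.4%

Working in km (1 km = 1000 m; c in km⁻¹ = c in m⁻¹ × 1000):
⟨φ⟩ = (1/(z₂−z₁)) ∫ φ₀ e^(−cz) dz = φ₀·(e^(−c·z₁) − e^(−c·z₂)) / (c·(z₂−z₁))
e^(−0.536×0.7) = 0.6872; e^(−0.536×2.2) = 0.3075
⟨φ⟩ = 0.58 × (0.6872 − 0.3075) / (0.536 × 1.5) = 0.58 × 0.4722 = 0.2739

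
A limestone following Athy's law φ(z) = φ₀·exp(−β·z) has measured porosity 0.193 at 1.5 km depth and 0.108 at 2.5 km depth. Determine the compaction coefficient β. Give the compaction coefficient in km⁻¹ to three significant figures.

0.581 km⁻¹

Athy: φ(z) = φ₀ e^(−βz) ⇒ φ₁/φ₂ = e^{β(z₂−z₁)} ⇒ β = ln(φ₁/φ₂)/(z₂−z₁)
β = ln(0.193/0.108) / (2.5 − 1.5) = ln(1.787) / 1 = 0.5806 / 1 = 0.5806 km⁻¹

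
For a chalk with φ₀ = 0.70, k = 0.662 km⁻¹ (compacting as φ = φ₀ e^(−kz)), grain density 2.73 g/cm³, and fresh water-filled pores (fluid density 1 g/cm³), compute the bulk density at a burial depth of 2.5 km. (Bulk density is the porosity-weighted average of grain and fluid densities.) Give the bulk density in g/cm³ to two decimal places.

Porosity at depth: φ = 0.7·exp(−0.662×2.5) = 0.7×0.1911 = 0.1338
Bulk density: ρ_b = (1−φ)ρ_g + φ·ρ_f = 0.8662×2.73 + 0.1338×1
       = 2.365 + 0.134 = 2.499 g/cm³

2.50 g/cm³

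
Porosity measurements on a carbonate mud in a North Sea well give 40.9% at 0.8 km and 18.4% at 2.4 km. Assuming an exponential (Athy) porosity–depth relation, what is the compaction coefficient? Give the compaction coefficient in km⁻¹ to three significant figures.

Athy: φ(Z) = φ₀ e^(−kZ) ⇒ φ₁/φ₂ = e^{k(Z₂−Z₁)} ⇒ k = ln(φ₁/φ₂)/(Z₂−Z₁)
k = ln(0.409/0.184) / (2.4 − 0.8) = ln(2.223) / 1.6 = 0.7988 / 1.6 = 0.4992 km⁻¹

0.499 km⁻¹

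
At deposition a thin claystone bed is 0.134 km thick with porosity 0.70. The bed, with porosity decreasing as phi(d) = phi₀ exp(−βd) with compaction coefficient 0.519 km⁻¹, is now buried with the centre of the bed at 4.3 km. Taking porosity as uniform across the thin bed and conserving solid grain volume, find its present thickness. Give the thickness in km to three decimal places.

Porosity at 4.3 km: phi = 0.7·exp(−0.519×4.3) = 0.0751
Solid-volume conservation: h(1−phi) = h₀(1−phi₀) ⇒ h = h₀·(1−phi₀)/(1−phi)
h = 0.134 × (1 − 0.7)/(1 − 0.0751) = 0.134 × 0.3244 = 0.0435 km

0.043 km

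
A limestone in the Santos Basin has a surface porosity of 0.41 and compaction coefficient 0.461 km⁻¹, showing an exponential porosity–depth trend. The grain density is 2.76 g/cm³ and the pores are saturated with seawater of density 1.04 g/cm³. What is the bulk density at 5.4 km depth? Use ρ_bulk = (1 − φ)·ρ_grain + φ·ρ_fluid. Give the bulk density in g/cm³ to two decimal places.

Porosity at depth: n = 0.41·exp(−0.461×5.4) = 0.41×0.0830 = 0.0340
Bulk density: ρ_b = (1−n)ρ_g + n·ρ_f = 0.9660×2.76 + 0.0340×1.04
       = 2.666 + 0.035 = 2.701 g/cm³

2.70 g/cm³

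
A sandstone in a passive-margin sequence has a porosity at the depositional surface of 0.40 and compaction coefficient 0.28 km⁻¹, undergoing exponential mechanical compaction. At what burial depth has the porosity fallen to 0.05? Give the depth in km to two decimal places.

Invert Athy's law: z = ln(phi₀/phi) / c
z = ln(0.4/0.05) / 0.28 = ln(8) / 0.28 = 2.0794 / 0.28 = 7.427 km

7.43 km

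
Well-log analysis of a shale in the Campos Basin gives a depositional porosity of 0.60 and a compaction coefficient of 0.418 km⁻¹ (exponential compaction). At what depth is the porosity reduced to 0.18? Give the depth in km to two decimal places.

2.88 km

Invert Athy's law: Z = ln(n₀/n) / c
Z = ln(0.6/0.18) / 0.418 = ln(3.333) / 0.418 = 1.2040 / 0.418 = 2.880 km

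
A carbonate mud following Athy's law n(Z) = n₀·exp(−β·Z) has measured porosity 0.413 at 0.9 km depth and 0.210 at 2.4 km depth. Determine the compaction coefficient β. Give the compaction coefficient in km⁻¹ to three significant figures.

0.451 km⁻¹

Athy: n(Z) = n₀ e^(−βZ) ⇒ n₁/n₂ = e^{β(Z₂−Z₁)} ⇒ β = ln(n₁/n₂)/(Z₂−Z₁)
β = ln(0.413/0.21) / (2.4 − 0.9) = ln(1.967) / 1.5 = 0.6763 / 1.5 = 0.4509 km⁻¹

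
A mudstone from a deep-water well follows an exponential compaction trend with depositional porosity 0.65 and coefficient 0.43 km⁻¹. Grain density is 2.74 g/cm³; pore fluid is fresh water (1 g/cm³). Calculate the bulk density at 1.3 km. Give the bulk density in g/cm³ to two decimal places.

2.09 g/cm³

Porosity at depth: n = 0.65·exp(−0.43×1.3) = 0.65×0.5718 = 0.3717
Bulk density: ρ_b = (1−n)ρ_g + n·ρ_f = 0.6283×2.74 + 0.3717×1
       = 1.722 + 0.372 = 2.093 g/cm³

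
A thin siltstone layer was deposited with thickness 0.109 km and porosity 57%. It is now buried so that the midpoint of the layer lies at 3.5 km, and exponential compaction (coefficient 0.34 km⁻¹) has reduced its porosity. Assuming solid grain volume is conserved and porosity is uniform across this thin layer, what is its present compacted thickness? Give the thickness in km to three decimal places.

Porosity at 3.5 km: φ = 0.57·exp(−0.34×3.5) = 0.1734
Solid-volume conservation: h(1−φ) = h₀(1−φ₀) ⇒ h = h₀·(1−φ₀)/(1−φ)
h = 0.109 × (1 − 0.57)/(1 − 0.1734) = 0.109 × 0.5202 = 0.0567 km

0.057 km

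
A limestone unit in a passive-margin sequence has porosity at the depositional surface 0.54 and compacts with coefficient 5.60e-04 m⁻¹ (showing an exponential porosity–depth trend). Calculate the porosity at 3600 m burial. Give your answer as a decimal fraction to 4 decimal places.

Working in km (1 km = 1000 m; β in km⁻¹ = β in m⁻¹ × 1000):
φ = φ₀·exp(−β·z) = 0.54 × exp(−0.56 × 3.6) = 0.54 × exp(−2.016)
  = 0.54 × 0.1332 = 0.0719

0.0719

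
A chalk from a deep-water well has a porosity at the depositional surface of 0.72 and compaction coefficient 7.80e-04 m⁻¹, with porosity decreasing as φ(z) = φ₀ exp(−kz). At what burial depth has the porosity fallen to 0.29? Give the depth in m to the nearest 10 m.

1170 m

Working in km (1 km = 1000 m; k in km⁻¹ = k in m⁻¹ × 1000):
Invert Athy's law: z = ln(φ₀/φ) / k
z = ln(0.72/0.29) / 0.78 = ln(2.483) / 0.78 = 0.9094 / 0.78 = 1.166 km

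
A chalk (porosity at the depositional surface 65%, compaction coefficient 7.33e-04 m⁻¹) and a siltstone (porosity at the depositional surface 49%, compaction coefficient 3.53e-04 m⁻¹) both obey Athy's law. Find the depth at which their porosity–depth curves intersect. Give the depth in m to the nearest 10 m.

740 m

Working in km (1 km = 1000 m; β in km⁻¹ = β in m⁻¹ × 1000):
Set φ₀ₐ e^(−βₐz) = φ₀ᵦ e^(−βᵦz) ⇒ ln(φ₀ₐ/φ₀ᵦ) = (βₐ − βᵦ)·z
z = ln(0.65/0.49) / (0.733 − 0.353) = 0.2826 / 0.38 = 0.744 km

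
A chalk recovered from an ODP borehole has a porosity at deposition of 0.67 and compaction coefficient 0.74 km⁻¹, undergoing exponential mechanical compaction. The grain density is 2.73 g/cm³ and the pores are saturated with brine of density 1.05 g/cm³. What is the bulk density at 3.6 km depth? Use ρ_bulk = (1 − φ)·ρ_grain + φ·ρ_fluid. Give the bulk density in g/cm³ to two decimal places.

Porosity at depth: phi = 0.67·exp(−0.74×3.6) = 0.67×0.0697 = 0.0467
Bulk density: ρ_b = (1−phi)ρ_g + phi·ρ_f = 0.9533×2.73 + 0.0467×1.05
       = 2.603 + 0.049 = 2.652 g/cm³

2.65 g/cm³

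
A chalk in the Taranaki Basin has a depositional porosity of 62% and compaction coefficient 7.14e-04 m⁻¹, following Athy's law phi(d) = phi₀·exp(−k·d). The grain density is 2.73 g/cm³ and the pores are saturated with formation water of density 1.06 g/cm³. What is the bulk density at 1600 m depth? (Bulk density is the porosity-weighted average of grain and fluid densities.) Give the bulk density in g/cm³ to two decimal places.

Working in km (1 km = 1000 m; k in km⁻¹ = k in m⁻¹ × 1000):
Porosity at depth: phi = 0.62·exp(−0.714×1.6) = 0.62×0.3191 = 0.1978
Bulk density: ρ_b = (1−phi)ρ_g + phi·ρ_f = 0.8022×2.73 + 0.1978×1.06
       = 2.190 + 0.210 = 2.400 g/cm³

2.40 g/cm³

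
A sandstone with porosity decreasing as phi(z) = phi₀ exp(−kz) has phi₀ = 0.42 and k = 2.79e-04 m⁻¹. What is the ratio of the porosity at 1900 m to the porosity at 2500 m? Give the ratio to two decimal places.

Working in km (1 km = 1000 m; k in km⁻¹ = k in m⁻¹ × 1000):
phi(z₁)/phi(z₂) = e^(−k·z₁)/e^(−k·z₂) = e^{k(z₂−z₁)}
= exp(0.279 × 0.6) = exp(0.1674) = 1.1822

1.18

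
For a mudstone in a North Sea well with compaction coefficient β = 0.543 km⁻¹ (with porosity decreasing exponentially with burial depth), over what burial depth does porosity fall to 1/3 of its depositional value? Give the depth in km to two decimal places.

n/n₀ = 1/3 ⇒ exp(−β·d) = 1/3 ⇒ d = ln(3) / β
d = 1.0986 / 0.543 = 2.023 km

2.02 km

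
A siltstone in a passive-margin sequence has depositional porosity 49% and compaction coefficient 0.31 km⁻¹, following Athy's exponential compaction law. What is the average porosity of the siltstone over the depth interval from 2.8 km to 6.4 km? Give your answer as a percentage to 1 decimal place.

⟨n⟩ = (1/(Z₂−Z₁)) ∫ n₀ e^(−kZ) dZ = n₀·(e^(−k·Z₁) − e^(−k·Z₂)) / (k·(Z₂−Z₁))
e^(−0.31×2.8) = 0.4198; e^(−0.31×6.4) = 0.1375
⟨n⟩ = 0.49 × (0.4198 − 0.1375) / (0.31 × 3.6) = 0.49 × 0.2529 = 0.1239

12.4%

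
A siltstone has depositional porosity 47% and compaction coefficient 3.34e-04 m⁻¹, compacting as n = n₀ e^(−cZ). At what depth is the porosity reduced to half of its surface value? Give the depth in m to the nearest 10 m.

2080 m

Working in km (1 km = 1000 m; c in km⁻¹ = c in m⁻¹ × 1000):
n/n₀ = 1/2 ⇒ exp(−c·Z) = 1/2 ⇒ Z = ln(2) / c
Z = 0.6931 / 0.334 = 2.075 km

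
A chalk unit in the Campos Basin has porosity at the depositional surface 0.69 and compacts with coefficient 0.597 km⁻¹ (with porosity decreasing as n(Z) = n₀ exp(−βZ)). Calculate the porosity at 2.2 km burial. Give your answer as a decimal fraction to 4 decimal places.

0.1855

n = n₀·exp(−β·Z) = 0.69 × exp(−0.597 × 2.2) = 0.69 × exp(−1.313)
  = 0.69 × 0.2689 = 0.1855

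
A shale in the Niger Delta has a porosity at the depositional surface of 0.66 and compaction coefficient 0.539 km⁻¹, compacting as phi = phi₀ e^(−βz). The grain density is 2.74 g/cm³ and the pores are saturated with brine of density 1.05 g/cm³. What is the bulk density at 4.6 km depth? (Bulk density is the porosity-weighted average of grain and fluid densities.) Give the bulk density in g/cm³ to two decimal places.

Porosity at depth: phi = 0.66·exp(−0.539×4.6) = 0.66×0.0838 = 0.0553
Bulk density: ρ_b = (1−phi)ρ_g + phi·ρ_f = 0.9447×2.74 + 0.0553×1.05
       = 2.588 + 0.058 = 2.647 g/cm³

2.65 g/cm³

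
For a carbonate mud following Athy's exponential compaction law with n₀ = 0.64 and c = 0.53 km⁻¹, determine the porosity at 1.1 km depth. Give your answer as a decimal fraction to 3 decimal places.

n = n₀·exp(−c·z) = 0.64 × exp(−0.53 × 1.1) = 0.64 × exp(−0.583)
  = 0.64 × 0.5582 = 0.3573

0.357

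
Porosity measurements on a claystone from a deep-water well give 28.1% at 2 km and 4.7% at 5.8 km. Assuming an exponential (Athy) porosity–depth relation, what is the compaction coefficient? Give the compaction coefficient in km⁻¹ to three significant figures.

Athy: φ(z) = φ₀ e^(−kz) ⇒ φ₁/φ₂ = e^{k(z₂−z₁)} ⇒ k = ln(φ₁/φ₂)/(z₂−z₁)
k = ln(0.281/0.047) / (5.8 − 2) = ln(5.979) / 3.8 = 1.7882 / 3.8 = 0.4706 km⁻¹

0.471 km⁻¹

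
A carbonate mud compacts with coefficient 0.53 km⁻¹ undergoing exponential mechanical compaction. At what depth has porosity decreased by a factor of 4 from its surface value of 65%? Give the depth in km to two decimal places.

2.62 km

phi/phi₀ = 1/4 ⇒ exp(−β·d) = 1/4 ⇒ d = ln(4) / β
d = 1.3863 / 0.53 = 2.616 km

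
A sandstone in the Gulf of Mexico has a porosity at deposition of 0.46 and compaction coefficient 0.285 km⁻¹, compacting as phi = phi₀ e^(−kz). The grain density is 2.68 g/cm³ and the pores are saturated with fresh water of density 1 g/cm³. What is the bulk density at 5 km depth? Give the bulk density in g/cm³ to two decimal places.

Porosity at depth: phi = 0.46·exp(−0.285×5) = 0.46×0.2405 = 0.1106
Bulk density: ρ_b = (1−phi)ρ_g + phi·ρ_f = 0.8894×2.68 + 0.1106×1
       = 2.384 + 0.111 = 2.494 g/cm³

2.49 g/cm³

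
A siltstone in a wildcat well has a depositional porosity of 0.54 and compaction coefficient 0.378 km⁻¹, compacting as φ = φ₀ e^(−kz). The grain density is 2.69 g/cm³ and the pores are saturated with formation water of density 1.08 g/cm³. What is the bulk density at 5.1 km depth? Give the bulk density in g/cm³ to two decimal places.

2.56 g/cm³

Porosity at depth: φ = 0.54·exp(−0.378×5.1) = 0.54×0.1455 = 0.0786
Bulk density: ρ_b = (1−φ)ρ_g + φ·ρ_f = 0.9214×2.69 + 0.0786×1.08
       = 2.479 + 0.085 = 2.564 g/cm³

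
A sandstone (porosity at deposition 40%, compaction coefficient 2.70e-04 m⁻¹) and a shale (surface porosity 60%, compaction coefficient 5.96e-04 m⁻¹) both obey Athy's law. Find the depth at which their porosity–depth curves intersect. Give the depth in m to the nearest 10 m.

1240 m

Working in km (1 km = 1000 m; c in km⁻¹ = c in m⁻¹ × 1000):
Set φ₀ₐ e^(−cₐd) = φ₀ᵦ e^(−cᵦd) ⇒ ln(φ₀ₐ/φ₀ᵦ) = (cₐ − cᵦ)·d
d = ln(0.4/0.6) / (0.27 − 0.596) = -0.4055 / -0.326 = 1.244 km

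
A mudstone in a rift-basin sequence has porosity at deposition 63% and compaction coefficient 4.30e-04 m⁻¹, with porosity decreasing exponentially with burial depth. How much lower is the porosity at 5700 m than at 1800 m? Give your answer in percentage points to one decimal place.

23.6 percentage points

Working in km (1 km = 1000 m; k in km⁻¹ = k in m⁻¹ × 1000):
phi(1.8) = 0.63·e^(−0.43×1.8) = 0.2905
phi(5.7) = 0.63·e^(−0.43×5.7) = 0.0543
Δphi = 0.2905 − 0.0543 = 0.2362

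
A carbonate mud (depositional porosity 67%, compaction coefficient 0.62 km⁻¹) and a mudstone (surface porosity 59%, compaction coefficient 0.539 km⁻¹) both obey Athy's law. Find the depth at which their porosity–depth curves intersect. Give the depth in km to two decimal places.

1.57 km

Set φ₀ₐ e^(−βₐd) = φ₀ᵦ e^(−βᵦd) ⇒ ln(φ₀ₐ/φ₀ᵦ) = (βₐ − βᵦ)·d
d = ln(0.67/0.59) / (0.62 − 0.539) = 0.1272 / 0.081 = 1.570 km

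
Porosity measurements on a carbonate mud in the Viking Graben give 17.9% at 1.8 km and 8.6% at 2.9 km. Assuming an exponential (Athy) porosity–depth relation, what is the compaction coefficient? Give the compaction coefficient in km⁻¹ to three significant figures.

Athy: phi(Z) = phi₀ e^(−kZ) ⇒ phi₁/phi₂ = e^{k(Z₂−Z₁)} ⇒ k = ln(phi₁/phi₂)/(Z₂−Z₁)
k = ln(0.179/0.086) / (2.9 − 1.8) = ln(2.081) / 1.1 = 0.7330 / 1.1 = 0.6664 km⁻¹

0.666 km⁻¹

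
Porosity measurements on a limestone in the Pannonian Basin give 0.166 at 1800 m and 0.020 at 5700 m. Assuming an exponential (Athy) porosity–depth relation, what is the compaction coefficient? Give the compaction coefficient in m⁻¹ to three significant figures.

0.000543 m⁻¹

Working in km (1 km = 1000 m; c in km⁻¹ = c in m⁻¹ × 1000):
Athy: φ(Z) = φ₀ e^(−cZ) ⇒ φ₁/φ₂ = e^{c(Z₂−Z₁)} ⇒ c = ln(φ₁/φ₂)/(Z₂−Z₁)
c = ln(0.166/0.02) / (5.7 − 1.8) = ln(8.3) / 3.9 = 2.1163 / 3.9 = 0.5426 km⁻¹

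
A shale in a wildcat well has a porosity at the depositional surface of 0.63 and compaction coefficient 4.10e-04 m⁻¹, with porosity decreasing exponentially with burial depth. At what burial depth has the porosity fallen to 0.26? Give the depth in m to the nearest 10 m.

2160 m

Working in km (1 km = 1000 m; c in km⁻¹ = c in m⁻¹ × 1000):
Invert Athy's law: Z = ln(n₀/n) / c
Z = ln(0.63/0.26) / 0.41 = ln(2.423) / 0.41 = 0.8850 / 0.41 = 2.159 km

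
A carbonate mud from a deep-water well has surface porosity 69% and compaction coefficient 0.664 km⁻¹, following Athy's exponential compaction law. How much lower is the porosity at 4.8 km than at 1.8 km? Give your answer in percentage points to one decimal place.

n(1.8) = 0.69·e^(−0.664×1.8) = 0.2088
n(4.8) = 0.69·e^(−0.664×4.8) = 0.0285
Δn = 0.2088 − 0.0285 = 0.1803

18.0 percentage points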